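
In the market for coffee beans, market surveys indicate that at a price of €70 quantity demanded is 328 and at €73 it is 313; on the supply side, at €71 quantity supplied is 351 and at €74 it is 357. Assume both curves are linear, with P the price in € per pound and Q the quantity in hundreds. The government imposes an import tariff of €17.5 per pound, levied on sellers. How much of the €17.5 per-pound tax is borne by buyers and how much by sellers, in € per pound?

Demand slope: (313 − 328)/(73 − 70) = -5, so Qd = 678 − 5P.
Supply slope: (357 − 351)/(74 − 71) = 2, so Qs = 2P + 209.
Without the tax, 678 − 5P = 2P + 209 gives 7P = 469, so P* = €67 and Q* = 343.
With the tax collected from sellers, supply shifts: Qs = 2(P − 17.5) + 209.
New equilibrium: buyers pay €72, sellers receive €54.5, Q = 318. (Wedge: Pb − Ps = 17.5.)
Burden on buyers: €5; on sellers: €12.5. (They sum to €17.5.)
The less price-elastic side of the market bears the larger share of a per-unit tax.

Buyers bear €5 per pound; sellers bear €12.5 per pound.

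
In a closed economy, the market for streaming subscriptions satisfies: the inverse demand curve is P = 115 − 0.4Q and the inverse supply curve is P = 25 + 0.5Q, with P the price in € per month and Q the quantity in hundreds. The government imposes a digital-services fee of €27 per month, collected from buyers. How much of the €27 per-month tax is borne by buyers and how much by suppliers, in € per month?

Buyers bear €12 per month; suppliers bear €15 per month.

Rewrite in direct form: Qd = 287.5 − 2.5P and Qs = 2P − 50.
Without the tax, 287.5 − 2.5P = 2P − 50 gives 4.5P = 337.5, so P* = €75 and Q* = 100.
With the tax collected from buyers, demand (in seller-price terms) shifts: Qd = 287.5 − 2.5(P + 27).
New equilibrium: buyers pay €87, suppliers receive €60, Q = 70. (Wedge: Pb − Ps = 27.)
Burden on buyers: €12; on suppliers: €15. (They sum to €27.)
The less price-elastic side of the market bears the larger share of a per-unit tax.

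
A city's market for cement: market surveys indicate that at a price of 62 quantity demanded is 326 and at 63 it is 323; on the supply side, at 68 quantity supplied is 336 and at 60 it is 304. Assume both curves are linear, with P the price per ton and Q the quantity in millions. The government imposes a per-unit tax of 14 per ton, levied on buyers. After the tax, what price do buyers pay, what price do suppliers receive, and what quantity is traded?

Buyers pay 72; suppliers receive 58; quantity = 296.

Demand slope: (323 − 326)/(63 − 62) = -3, so Qd = 512 − 3P.
Supply slope: (304 − 336)/(60 − 68) = 4, so Qs = 4P + 64.
Without the tax, 512 − 3P = 4P + 64 gives 7P = 448, so P* = 64 and Q* = 320.
With the tax collected from buyers, demand (in seller-price terms) shifts: Qd = 512 − 3(P + 14).
Solving gives Q = 296 with buyers paying 72 and suppliers receiving 58 (the 14 wedge).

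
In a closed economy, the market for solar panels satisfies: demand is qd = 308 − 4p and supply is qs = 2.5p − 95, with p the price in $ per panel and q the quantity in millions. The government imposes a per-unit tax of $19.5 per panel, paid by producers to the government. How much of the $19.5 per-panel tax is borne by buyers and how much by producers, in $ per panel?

Buyers bear $7.5 per panel; producers bear $12 per panel.

Without the tax, 308 − 4p = 2.5p − 95 gives 6.5p = 403, so p* = $62 and q* = 60.
With the tax collected from producers, supply shifts: qs = 2.5(p − 19.5) − 95.
New equilibrium: buyers pay $69.5, producers receive $50, q = 30. (Wedge: pb − ps = 19.5.)
Burden on buyers: $7.5; on producers: $12. (They sum to $19.5.)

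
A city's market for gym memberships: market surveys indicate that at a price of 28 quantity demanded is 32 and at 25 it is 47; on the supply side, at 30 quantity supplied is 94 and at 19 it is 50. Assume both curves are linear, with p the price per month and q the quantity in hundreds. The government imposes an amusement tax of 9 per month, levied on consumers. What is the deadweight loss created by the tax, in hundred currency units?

Demand slope: (47 − 32)/(25 − 28) = -5, so qd = 172 − 5p.
Supply slope: (50 − 94)/(19 − 30) = 4, so qs = 4p − 26.
Without the tax, 172 − 5p = 4p − 26 gives 9p = 198, so p* = 22 and q* = 62.
With the tax collected from consumers, demand (in seller-price terms) shifts: qd = 172 − 5(p + 9).
New equilibrium: consumers pay 26, sellers receive 17, q = 42. (Wedge: pb − ps = 9.)
Quantity falls by |ΔQ| = |62 − 42| = 20.
DWL = ½ · t · |ΔQ| = ½ · 9 · 20 = 90.

Deadweight loss = 90 hundred.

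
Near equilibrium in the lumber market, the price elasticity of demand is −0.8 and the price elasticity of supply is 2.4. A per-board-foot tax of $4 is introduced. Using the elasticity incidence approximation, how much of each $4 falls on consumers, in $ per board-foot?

Consumers bear ≈ $3 per board-foot.

Incidence ratio: consumers' share ≈ εs / (εs + |εd|) = 2.4 / (2.4 + 0.8) = 0.75.
So consumers bear ≈ 0.75 × $4 = $3; suppliers bear $1.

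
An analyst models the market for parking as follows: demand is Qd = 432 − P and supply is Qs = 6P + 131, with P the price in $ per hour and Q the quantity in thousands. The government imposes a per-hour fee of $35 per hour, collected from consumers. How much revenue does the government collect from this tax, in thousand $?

Tax revenue = $12565 thousand.

Before the tax: set 432 − P = 6P + 131 → P* = $43, Q* = 389.
With the tax collected from consumers, demand (in seller-price terms) shifts: Qd = 432 − (P + 35).
New equilibrium: consumers pay $73, sellers receive $38, Q = 359. (Wedge: Pb − Ps = 35.)
Revenue = t · Q = 35 · 359 = $12565.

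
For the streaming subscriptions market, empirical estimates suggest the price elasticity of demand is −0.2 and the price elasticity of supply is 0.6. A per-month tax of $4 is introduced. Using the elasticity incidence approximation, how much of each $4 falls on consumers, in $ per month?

Incidence ratio: consumers' share ≈ εs / (εs + |εd|) = 0.6 / (0.6 + 0.2) = 0.75.
So consumers bear ≈ 0.75 × $4 = $3; sellers bear $1.

Consumers bear ≈ $3 per month.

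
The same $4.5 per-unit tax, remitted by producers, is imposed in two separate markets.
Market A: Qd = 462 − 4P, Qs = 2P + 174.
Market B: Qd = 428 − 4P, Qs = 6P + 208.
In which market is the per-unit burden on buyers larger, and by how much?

Market B, by $1.2.

Market A: pre-tax P* = $48, Q* = 270; post-tax Q = 264; per-unit burden on buyers = $1.5.
Market B: pre-tax P* = $22, Q* = 340; post-tax Q = 329.2; per-unit burden on buyers = $2.7.
Difference: $1.5 vs $2.7 → market B is larger by $1.2.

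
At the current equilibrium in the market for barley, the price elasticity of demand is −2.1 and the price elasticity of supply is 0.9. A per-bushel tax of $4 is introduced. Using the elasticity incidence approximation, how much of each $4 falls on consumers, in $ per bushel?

Incidence ratio: consumers' share ≈ εs / (εs + |εd|) = 0.9 / (0.9 + 2.1) = 0.3.
So consumers bear ≈ 0.3 × $4 = $1.2; sellers bear $2.8.

Consumers bear ≈ $1.2 per bushel.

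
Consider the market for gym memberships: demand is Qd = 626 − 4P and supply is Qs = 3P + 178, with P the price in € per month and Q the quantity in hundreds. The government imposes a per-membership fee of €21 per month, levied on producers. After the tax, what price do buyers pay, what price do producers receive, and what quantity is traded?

Buyers pay €73; producers receive €52; quantity = 334.

Before the tax: set 626 − 4P = 3P + 178 → P* = €64, Q* = 370.
With the tax collected from producers, supply shifts: Qs = 3(P − 21) + 178.
New equilibrium: buyers pay €73, producers receive €52, Q = 334. (Wedge: Pb − Ps = 21.)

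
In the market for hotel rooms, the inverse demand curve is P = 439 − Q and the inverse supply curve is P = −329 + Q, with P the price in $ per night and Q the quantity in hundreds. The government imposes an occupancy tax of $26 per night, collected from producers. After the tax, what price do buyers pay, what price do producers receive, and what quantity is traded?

Rewrite in direct form: Qd = 439 − P and Qs = P + 329.
Without the tax, 439 − P = P + 329 gives 2P = 110, so P* = $55 and Q* = 384.
With the tax collected from producers, supply shifts: Qs = (P − 26) + 329.
New equilibrium: buyers pay $68, producers receive $42, Q = 371. (Wedge: Pb − Ps = 26.)
The less price-elastic side of the market bears the larger share of a per-unit tax.

Buyers pay $68; producers receive $42; quantity = 371.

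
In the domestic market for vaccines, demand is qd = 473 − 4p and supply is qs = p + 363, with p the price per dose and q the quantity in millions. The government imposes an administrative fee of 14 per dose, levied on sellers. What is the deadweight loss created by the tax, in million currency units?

Deadweight loss = 78.4 million.

Before the tax: set 473 − 4p = p + 363 → p* = 22, q* = 385.
With the tax collected from sellers, supply shifts: qs = (p − 14) + 363.
New equilibrium: consumers pay 24.8, sellers receive 10.8, q = 373.8. (Wedge: pb − ps = 14.)
Quantity falls by |ΔQ| = |385 − 373.8| = 11.2.
DWL = ½ · t · |ΔQ| = ½ · 14 · 11.2 = 78.4.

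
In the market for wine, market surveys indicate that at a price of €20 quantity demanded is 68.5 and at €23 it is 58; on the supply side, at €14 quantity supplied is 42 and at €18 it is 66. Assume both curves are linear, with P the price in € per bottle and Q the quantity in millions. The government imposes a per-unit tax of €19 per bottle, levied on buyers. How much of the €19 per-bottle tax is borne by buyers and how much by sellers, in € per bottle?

Demand slope: (58 − 68.5)/(23 − 20) = -3.5, so Qd = 138.5 − 3.5P.
Supply slope: (66 − 42)/(18 − 14) = 6, so Qs = 6P − 42.
Without the tax, 138.5 − 3.5P = 6P − 42 gives 9.5P = 180.5, so P* = €19 and Q* = 72.
With the tax collected from buyers, demand (in seller-price terms) shifts: Qd = 138.5 − 3.5(P + 19).
Solving gives Q = 30 with buyers paying €31 and sellers receiving €12 (the €19 wedge).
Burden on buyers: €12; on sellers: €7. (They sum to €19.)
The less price-elastic side of the market bears the larger share of a per-unit tax.

Buyers bear €12 per bottle; sellers bear €7 per bottle.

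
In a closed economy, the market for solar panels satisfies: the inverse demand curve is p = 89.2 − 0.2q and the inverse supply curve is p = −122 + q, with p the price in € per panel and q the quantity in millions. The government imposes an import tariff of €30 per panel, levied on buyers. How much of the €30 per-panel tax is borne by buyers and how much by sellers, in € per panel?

Rewrite in direct form: qd = 446 − 5p and qs = p + 122.
Before the tax: set 446 − 5p = p + 122 → p* = €54, q* = 176.
With the tax collected from buyers, demand (in seller-price terms) shifts: qd = 446 − 5(p + 30).
New equilibrium: buyers pay €59, sellers receive €29, q = 151. (Wedge: pb − ps = 30.)
Burden on buyers: €5; on sellers: €25. (They sum to €30.)
The less price-elastic side of the market bears the larger share of a per-unit tax.

Buyers bear €5 per panel; sellers bear €25 per panel.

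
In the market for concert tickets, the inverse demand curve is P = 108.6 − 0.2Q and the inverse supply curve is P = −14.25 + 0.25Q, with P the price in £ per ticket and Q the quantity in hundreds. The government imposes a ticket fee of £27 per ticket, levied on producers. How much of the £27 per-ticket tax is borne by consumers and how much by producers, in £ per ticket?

Consumers bear £12 per ticket; producers bear £15 per ticket.

Inverting to Q(P) form: Qd = 543 − 5P; Qs = 4P + 57.
Without the tax, 543 − 5P = 4P + 57 gives 9P = 486, so P* = £54 and Q* = 273.
With the tax collected from producers, supply shifts: Qs = 4(P − 27) + 57.
New equilibrium: consumers pay £66, producers receive £39, Q = 213. (Wedge: Pb − Ps = 27.)
Burden on consumers: £12; on producers: £15. (They sum to £27.)
The less price-elastic side of the market bears the larger share of a per-unit tax.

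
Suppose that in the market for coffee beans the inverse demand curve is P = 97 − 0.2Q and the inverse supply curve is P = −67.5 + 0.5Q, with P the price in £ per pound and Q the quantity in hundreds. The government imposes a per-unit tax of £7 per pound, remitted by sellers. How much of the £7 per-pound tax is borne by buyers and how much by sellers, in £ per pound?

Buyers bear £2 per pound; sellers bear £5 per pound.

Rewrite in direct form: Qd = 485 − 5P and Qs = 2P + 135.
Without the tax, 485 − 5P = 2P + 135 gives 7P = 350, so P* = £50 and Q* = 235.
With the tax collected from sellers, supply shifts: Qs = 2(P − 7) + 135.
Solving gives Q = 225 with buyers paying £52 and sellers receiving £45 (the £7 wedge).
Burden on buyers: £2; on sellers: £5. (They sum to £7.)
The less price-elastic side of the market bears the larger share of a per-unit tax.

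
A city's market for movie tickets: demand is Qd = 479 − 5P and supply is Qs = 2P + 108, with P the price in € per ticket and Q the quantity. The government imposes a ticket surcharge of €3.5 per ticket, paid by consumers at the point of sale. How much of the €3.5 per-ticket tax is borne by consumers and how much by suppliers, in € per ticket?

Without the tax, 479 − 5P = 2P + 108 gives 7P = 371, so P* = €53 and Q* = 214.
With the tax collected from consumers, demand (in seller-price terms) shifts: Qd = 479 − 5(P + 3.5).
New equilibrium: consumers pay €54, suppliers receive €50.5, Q = 209. (Wedge: Pb − Ps = 3.5.)
Burden on consumers: €1; on suppliers: €2.5. (They sum to €3.5.)
The less price-elastic side of the market bears the larger share of a per-unit tax.

Consumers bear €1 per ticket; suppliers bear €2.5 per ticket.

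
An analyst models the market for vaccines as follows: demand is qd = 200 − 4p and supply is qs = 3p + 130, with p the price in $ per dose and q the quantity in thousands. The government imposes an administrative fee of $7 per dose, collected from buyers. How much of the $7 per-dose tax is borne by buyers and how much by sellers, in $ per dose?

Buyers bear $3 per dose; sellers bear $4 per dose.

Before the tax: set 200 − 4p = 3p + 130 → p* = $10, q* = 160.
With the tax collected from buyers, demand (in seller-price terms) shifts: qd = 200 − 4(p + 7).
Solving gives q = 148 with buyers paying $13 and sellers receiving $6 (the $7 wedge).
Burden on buyers: $3; on sellers: $4. (They sum to $7.)
The less price-elastic side of the market bears the larger share of a per-unit tax.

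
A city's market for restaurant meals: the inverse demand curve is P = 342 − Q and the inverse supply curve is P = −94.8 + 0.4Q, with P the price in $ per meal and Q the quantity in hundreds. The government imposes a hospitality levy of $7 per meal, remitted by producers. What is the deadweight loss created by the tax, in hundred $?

Rewrite in direct form: Qd = 342 − P and Qs = 2.5P + 237.
Before the tax: set 342 − P = 2.5P + 237 → P* = $30, Q* = 312.
With the tax collected from producers, supply shifts: Qs = 2.5(P − 7) + 237.
New equilibrium: buyers pay $35, producers receive $28, Q = 307. (Wedge: Pb − Ps = 7.)
Quantity falls by |ΔQ| = |312 − 307| = 5.
DWL = ½ · t · |ΔQ| = ½ · 7 · 5 = $17.5.

Deadweight loss = $17.5 hundred.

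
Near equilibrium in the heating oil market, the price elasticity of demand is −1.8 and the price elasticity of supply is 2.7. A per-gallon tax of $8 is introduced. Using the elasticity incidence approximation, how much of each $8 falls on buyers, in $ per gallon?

Incidence ratio: buyers' share ≈ εs / (εs + |εd|) = 2.7 / (2.7 + 1.8) = 0.6.
So buyers bear ≈ 0.6 × $8 = $4.8; producers bear $3.2.

Buyers bear ≈ $4.8 per gallon.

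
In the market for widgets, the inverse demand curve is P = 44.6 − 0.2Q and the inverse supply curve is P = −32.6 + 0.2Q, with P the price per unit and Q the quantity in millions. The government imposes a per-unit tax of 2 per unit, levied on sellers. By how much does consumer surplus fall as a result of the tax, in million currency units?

Consumer surplus falls by 190.5 million.

Inverting to Q(P) form: Qd = 223 − 5P; Qs = 5P + 163.
Before the tax: set 223 − 5P = 5P + 163 → P* = 6, Q* = 193.
With the tax collected from sellers, supply shifts: Qs = 5(P − 2) + 163.
Solving gives Q = 188 with consumers paying 7 and sellers receiving 5 (the 2 wedge).
ΔCS is the trapezoid between Q = 188 and Q = 193 of height 1: ½ · (193 + 188) · 1 = 190.5.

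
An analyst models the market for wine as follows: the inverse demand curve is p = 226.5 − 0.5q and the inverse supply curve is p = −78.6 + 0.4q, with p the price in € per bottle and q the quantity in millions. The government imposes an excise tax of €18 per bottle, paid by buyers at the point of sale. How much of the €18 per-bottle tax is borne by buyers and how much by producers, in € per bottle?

Rewrite in direct form: qd = 453 − 2p and qs = 2.5p + 196.5.
Without the tax, 453 − 2p = 2.5p + 196.5 gives 4.5p = 256.5, so p* = €57 and q* = 339.
With the tax collected from buyers, demand (in seller-price terms) shifts: qd = 453 − 2(p + 18).
Solving gives q = 319 with buyers paying €67 and producers receiving €49 (the €18 wedge).
Burden on buyers: €10; on producers: €8. (They sum to €18.)

Buyers bear €10 per bottle; producers bear €8 per bottle.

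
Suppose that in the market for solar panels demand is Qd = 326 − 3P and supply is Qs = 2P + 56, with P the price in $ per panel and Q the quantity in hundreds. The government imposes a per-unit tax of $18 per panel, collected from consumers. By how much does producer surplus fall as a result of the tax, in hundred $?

Before the tax: set 326 − 3P = 2P + 56 → P* = $54, Q* = 164.
With the tax collected from consumers, demand (in seller-price terms) shifts: Qd = 326 − 3(P + 18).
New equilibrium: consumers pay $61.2, producers receive $43.2, Q = 142.4. (Wedge: Pb − Ps = 18.)
ΔPS is the trapezoid between Q = 142.4 and Q = 164 of height $10.8: ½ · (164 + 142.4) · 10.8 = $1654.56.

Producer surplus falls by $1654.56 hundred.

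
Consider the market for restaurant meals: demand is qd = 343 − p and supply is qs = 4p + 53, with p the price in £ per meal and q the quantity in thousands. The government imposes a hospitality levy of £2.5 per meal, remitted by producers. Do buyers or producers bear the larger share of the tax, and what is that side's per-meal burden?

Buyers bear the larger share: £2 per meal.

Without the tax, 343 − p = 4p + 53 gives 5p = 290, so p* = £58 and q* = 285.
With the tax collected from producers, supply shifts: qs = 4(p − 2.5) + 53.
Solving gives q = 283 with buyers paying £60 and producers receiving £57.5 (the £2.5 wedge).
Per-meal burden: buyers £2, producers £0.5.
Buyers take the larger share because demand is less price-elastic here (demand slope 1 vs supply slope 4).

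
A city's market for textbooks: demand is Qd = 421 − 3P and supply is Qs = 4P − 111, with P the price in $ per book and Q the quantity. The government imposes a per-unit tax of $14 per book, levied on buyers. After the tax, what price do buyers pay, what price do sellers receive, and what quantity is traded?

Before the tax: set 421 − 3P = 4P − 111 → P* = $76, Q* = 193.
With the tax collected from buyers, demand (in seller-price terms) shifts: Qd = 421 − 3(P + 14).
New equilibrium: buyers pay $84, sellers receive $70, Q = 169. (Wedge: Pb − Ps = 14.)

Buyers pay $84; sellers receive $70; quantity = 169.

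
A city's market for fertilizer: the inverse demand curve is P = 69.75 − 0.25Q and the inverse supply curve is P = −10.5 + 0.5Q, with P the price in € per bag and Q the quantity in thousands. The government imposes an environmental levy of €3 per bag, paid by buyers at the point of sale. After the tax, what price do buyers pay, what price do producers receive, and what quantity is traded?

Rewrite in direct form: Qd = 279 − 4P and Qs = 2P + 21.
Before the tax: set 279 − 4P = 2P + 21 → P* = €43, Q* = 107.
With the tax collected from buyers, demand (in seller-price terms) shifts: Qd = 279 − 4(P + 3).
New equilibrium: buyers pay €44, producers receive €41, Q = 103. (Wedge: Pb − Ps = 3.)
The less price-elastic side of the market bears the larger share of a per-unit tax.

Buyers pay €44; producers receive €41; quantity = 103.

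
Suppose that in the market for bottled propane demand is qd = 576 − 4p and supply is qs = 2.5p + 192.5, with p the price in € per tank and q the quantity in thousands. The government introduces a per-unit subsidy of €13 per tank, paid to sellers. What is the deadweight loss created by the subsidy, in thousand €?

Without the subsidy, 576 − 4p = 2.5p + 192.5 gives 6.5p = 383.5, so p* = €59 and q* = 340.
With a per-unit subsidy paid to sellers, each receives p + 13 per unit sold, so supply becomes qs = 2.5(p + 13) + 192.5.
New equilibrium: consumers pay €54, sellers receive €67, q = 360. (Wedge: pb − ps = −13.)
Quantity rises by |ΔQ| = |340 − 360| = 20.
DWL = ½ · t · |ΔQ| = ½ · 13 · 20 = €130.

Deadweight loss = €130 thousand.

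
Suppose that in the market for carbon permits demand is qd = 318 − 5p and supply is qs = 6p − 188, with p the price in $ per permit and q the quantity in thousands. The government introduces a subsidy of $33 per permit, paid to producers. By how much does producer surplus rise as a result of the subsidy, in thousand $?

Producer surplus rises by $1995 thousand.

Before the subsidy: set 318 − 5p = 6p − 188 → p* = $46, q* = 88.
With a per-unit subsidy paid to producers, each receives p + 33 per unit sold, so supply becomes qs = 6(p + 33) − 188.
Solving gives q = 178 with consumers paying $28 and producers receiving $61 (the $33 wedge).
ΔPS is the trapezoid between Q = 178 and Q = 88 of height $15: ½ · (88 + 178) · 15 = $1995.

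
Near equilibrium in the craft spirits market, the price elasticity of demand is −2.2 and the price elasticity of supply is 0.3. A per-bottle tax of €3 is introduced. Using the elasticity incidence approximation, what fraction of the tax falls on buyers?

Buyers' share ≈ 0.12.

Incidence ratio: buyers' share ≈ εs / (εs + |εd|) = 0.3 / (0.3 + 2.2) = 0.12.
Supply is the less elastic side, so buyers bear the smaller share.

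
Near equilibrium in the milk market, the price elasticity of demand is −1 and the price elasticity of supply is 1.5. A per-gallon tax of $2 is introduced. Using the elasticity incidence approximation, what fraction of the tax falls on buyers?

Buyers' share ≈ 0.6.

Incidence ratio: buyers' share ≈ εs / (εs + |εd|) = 1.5 / (1.5 + 1) = 0.6.
Supply is the more elastic side, so buyers bear the larger share.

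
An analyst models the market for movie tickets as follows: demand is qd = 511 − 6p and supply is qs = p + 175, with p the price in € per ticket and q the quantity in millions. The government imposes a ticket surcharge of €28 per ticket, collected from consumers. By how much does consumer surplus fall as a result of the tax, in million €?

Before the tax: set 511 − 6p = p + 175 → p* = €48, q* = 223.
With the tax collected from consumers, demand (in seller-price terms) shifts: qd = 511 − 6(p + 28).
New equilibrium: consumers pay €52, producers receive €24, q = 199. (Wedge: pb − ps = 28.)
ΔCS is the trapezoid between Q = 199 and Q = 223 of height €4: ½ · (223 + 199) · 4 = €844.

Consumer surplus falls by €844 million.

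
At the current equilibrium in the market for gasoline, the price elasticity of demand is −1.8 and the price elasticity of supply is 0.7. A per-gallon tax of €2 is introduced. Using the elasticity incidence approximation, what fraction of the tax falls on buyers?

Incidence ratio: buyers' share ≈ εs / (εs + |εd|) = 0.7 / (0.7 + 1.8) = 0.28.
Supply is the less elastic side, so buyers bear the smaller share.

Buyers' share ≈ 0.28.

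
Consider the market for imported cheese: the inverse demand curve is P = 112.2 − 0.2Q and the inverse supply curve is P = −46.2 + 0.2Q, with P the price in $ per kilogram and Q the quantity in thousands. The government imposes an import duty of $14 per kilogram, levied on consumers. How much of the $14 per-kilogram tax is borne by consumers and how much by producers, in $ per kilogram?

Consumers bear $7 per kilogram; producers bear $7 per kilogram.

Rewrite in direct form: Qd = 561 − 5P and Qs = 5P + 231.
Before the tax: set 561 − 5P = 5P + 231 → P* = $33, Q* = 396.
With the tax collected from consumers, demand (in seller-price terms) shifts: Qd = 561 − 5(P + 14).
Solving gives Q = 361 with consumers paying $40 and producers receiving $26 (the $14 wedge).
Burden on consumers: $7; on producers: $7. (They sum to $14.)
The less price-elastic side of the market bears the larger share of a per-unit tax.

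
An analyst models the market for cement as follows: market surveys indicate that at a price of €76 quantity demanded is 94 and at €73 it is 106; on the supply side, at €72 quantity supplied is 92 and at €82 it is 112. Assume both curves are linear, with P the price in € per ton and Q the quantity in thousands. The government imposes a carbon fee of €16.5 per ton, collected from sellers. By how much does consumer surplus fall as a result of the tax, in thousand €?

Demand slope: (106 − 94)/(73 − 76) = -4, so Qd = 398 − 4P.
Supply slope: (112 − 92)/(82 − 72) = 2, so Qs = 2P − 52.
Before the tax: set 398 − 4P = 2P − 52 → P* = €75, Q* = 98.
With the tax collected from sellers, supply shifts: Qs = 2(P − 16.5) − 52.
New equilibrium: buyers pay €80.5, sellers receive €64, Q = 76. (Wedge: Pb − Ps = 16.5.)
ΔCS is the trapezoid between Q = 76 and Q = 98 of height €5.5: ½ · (98 + 76) · 5.5 = €478.5.

Consumer surplus falls by €478.5 thousand.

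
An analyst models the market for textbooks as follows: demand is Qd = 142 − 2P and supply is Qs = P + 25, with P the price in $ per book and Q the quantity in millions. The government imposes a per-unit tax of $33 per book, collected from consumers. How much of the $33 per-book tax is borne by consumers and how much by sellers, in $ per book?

Consumers bear $11 per book; sellers bear $22 per book.

Before the tax: set 142 − 2P = P + 25 → P* = $39, Q* = 64.
With the tax collected from consumers, demand (in seller-price terms) shifts: Qd = 142 − 2(P + 33).
New equilibrium: consumers pay $50, sellers receive $17, Q = 42. (Wedge: Pb − Ps = 33.)
Burden on consumers: $11; on sellers: $22. (They sum to $33.)
The less price-elastic side of the market bears the larger share of a per-unit tax.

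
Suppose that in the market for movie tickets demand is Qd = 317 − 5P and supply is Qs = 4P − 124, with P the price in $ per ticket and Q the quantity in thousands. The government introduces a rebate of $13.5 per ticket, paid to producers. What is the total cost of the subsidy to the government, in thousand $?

Before the subsidy: set 317 − 5P = 4P − 124 → P* = $49, Q* = 72.
With a per-unit subsidy paid to producers, each receives P + 13.5 per unit sold, so supply becomes Qs = 4(P + 13.5) − 124.
Solving gives Q = 102 with consumers paying $43 and producers receiving $56.5 (the $13.5 wedge).
Outlay = t · Q = 13.5 · 102 = $1377.

Government outlay = $1377 thousand.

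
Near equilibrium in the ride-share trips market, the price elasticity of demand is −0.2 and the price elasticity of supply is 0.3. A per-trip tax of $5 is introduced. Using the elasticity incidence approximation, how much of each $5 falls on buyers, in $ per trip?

Buyers bear ≈ $3 per trip.

Incidence ratio: buyers' share ≈ εs / (εs + |εd|) = 0.3 / (0.3 + 0.2) = 0.6.
So buyers bear ≈ 0.6 × $5 = $3; sellers bear $2.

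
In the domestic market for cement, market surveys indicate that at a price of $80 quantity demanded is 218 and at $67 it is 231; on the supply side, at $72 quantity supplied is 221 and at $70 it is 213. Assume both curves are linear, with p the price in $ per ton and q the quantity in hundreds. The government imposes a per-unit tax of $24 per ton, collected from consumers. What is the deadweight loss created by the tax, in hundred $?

Deadweight loss = $230.4 hundred.

Demand slope: (231 − 218)/(67 − 80) = -1, so qd = 298 − p.
Supply slope: (213 − 221)/(70 − 72) = 4, so qs = 4p − 67.
Before the tax: set 298 − p = 4p − 67 → p* = $73, q* = 225.
With the tax collected from consumers, demand (in seller-price terms) shifts: qd = 298 − (p + 24).
Solving gives q = 205.8 with consumers paying $92.2 and sellers receiving $68.2 (the $24 wedge).
Quantity falls by |ΔQ| = |225 − 205.8| = 19.2.
DWL = ½ · t · |ΔQ| = ½ · 24 · 19.2 = $230.4.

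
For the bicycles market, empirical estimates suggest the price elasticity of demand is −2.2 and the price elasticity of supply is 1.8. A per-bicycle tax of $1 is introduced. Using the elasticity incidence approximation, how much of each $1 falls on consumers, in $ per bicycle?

Incidence ratio: consumers' share ≈ εs / (εs + |εd|) = 1.8 / (1.8 + 2.2) = 0.45.
So consumers bear ≈ 0.45 × $1 = $0.45; producers bear $0.55.

Consumers bear ≈ $0.45 per bicycle.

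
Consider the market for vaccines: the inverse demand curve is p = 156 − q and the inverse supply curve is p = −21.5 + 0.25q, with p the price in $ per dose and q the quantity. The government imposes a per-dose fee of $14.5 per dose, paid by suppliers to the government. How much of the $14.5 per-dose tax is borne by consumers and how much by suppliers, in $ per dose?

Rewrite in direct form: qd = 156 − p and qs = 4p + 86.
Before the tax: set 156 − p = 4p + 86 → p* = $14, q* = 142.
With the tax collected from suppliers, supply shifts: qs = 4(p − 14.5) + 86.
Solving gives q = 130.4 with consumers paying $25.6 and suppliers receiving $11.1 (the $14.5 wedge).
Burden on consumers: $11.6; on suppliers: $2.9. (They sum to $14.5.)

Consumers bear $11.6 per dose; suppliers bear $2.9 per dose.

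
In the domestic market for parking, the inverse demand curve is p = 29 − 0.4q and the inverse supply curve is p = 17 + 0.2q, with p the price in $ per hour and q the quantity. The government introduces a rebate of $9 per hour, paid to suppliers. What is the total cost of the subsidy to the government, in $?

Government outlay = $315.

Rewrite in direct form: qd = 72.5 − 2.5p and qs = 5p − 85.
Without the subsidy, 72.5 − 2.5p = 5p − 85 gives 7.5p = 157.5, so p* = $21 and q* = 20.
With a per-unit subsidy paid to suppliers, each receives p + 9 per unit sold, so supply becomes qs = 5(p + 9) − 85.
Solving gives q = 35 with buyers paying $15 and suppliers receiving $24 (the $9 wedge).
Outlay = t · Q = 9 · 35 = $315.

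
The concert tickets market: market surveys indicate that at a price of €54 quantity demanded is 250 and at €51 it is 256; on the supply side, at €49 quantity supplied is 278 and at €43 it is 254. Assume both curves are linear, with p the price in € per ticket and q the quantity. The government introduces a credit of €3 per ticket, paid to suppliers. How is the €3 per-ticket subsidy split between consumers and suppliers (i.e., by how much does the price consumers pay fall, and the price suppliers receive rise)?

Consumers gain €2 per ticket; suppliers gain €1 per ticket.

Demand slope: (256 − 250)/(51 − 54) = -2, so qd = 358 − 2p.
Supply slope: (254 − 278)/(43 − 49) = 4, so qs = 4p + 82.
Without the subsidy, 358 − 2p = 4p + 82 gives 6p = 276, so p* = €46 and q* = 266.
With a per-unit subsidy paid to suppliers, each receives p + 3 per unit sold, so supply becomes qs = 4(p + 3) + 82.
Solving gives q = 270 with consumers paying €44 and suppliers receiving €47 (the €3 wedge).
Gain to consumers: €2; to suppliers: €1. (They sum to €3.)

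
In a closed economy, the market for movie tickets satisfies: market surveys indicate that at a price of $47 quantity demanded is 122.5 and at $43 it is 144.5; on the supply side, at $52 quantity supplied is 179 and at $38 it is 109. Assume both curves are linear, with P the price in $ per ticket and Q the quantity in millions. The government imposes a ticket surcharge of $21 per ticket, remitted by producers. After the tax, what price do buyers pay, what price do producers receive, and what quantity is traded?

Buyers pay $54; producers receive $33; quantity = 84.

Demand slope: (144.5 − 122.5)/(43 − 47) = -5.5, so Qd = 381 − 5.5P.
Supply slope: (109 − 179)/(38 − 52) = 5, so Qs = 5P − 81.
Without the tax, 381 − 5.5P = 5P − 81 gives 10.5P = 462, so P* = $44 and Q* = 139.
With the tax collected from producers, supply shifts: Qs = 5(P − 21) − 81.
Solving gives Q = 84 with buyers paying $54 and producers receiving $33 (the $21 wedge).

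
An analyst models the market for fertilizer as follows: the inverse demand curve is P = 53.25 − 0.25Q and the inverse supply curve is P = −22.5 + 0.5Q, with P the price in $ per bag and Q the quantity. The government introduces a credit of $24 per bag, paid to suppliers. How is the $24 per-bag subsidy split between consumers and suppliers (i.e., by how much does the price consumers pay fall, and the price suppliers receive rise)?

Consumers gain $8 per bag; suppliers gain $16 per bag.

Inverting to Q(P) form: Qd = 213 − 4P; Qs = 2P + 45.
Before the subsidy: set 213 − 4P = 2P + 45 → P* = $28, Q* = 101.
With a per-unit subsidy paid to suppliers, each receives P + 24 per unit sold, so supply becomes Qs = 2(P + 24) + 45.
Solving gives Q = 133 with consumers paying $20 and suppliers receiving $44 (the $24 wedge).
Gain to consumers: $8; to suppliers: $16. (They sum to $24.)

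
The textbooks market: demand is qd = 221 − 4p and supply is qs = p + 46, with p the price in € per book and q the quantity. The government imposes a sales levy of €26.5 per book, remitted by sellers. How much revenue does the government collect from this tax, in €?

Tax revenue = €1584.7.

Without the tax, 221 − 4p = p + 46 gives 5p = 175, so p* = €35 and q* = 81.
With the tax collected from sellers, supply shifts: qs = (p − 26.5) + 46.
Solving gives q = 59.8 with consumers paying €40.3 and sellers receiving €13.8 (the €26.5 wedge).
Revenue = t · Q = 26.5 · 59.8 = €1584.7.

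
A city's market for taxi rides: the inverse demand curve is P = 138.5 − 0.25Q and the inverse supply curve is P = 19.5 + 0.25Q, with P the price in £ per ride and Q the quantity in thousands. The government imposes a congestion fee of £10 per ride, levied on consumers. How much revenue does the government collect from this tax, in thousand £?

Tax revenue = £2180 thousand.

Inverting to Q(P) form: Qd = 554 − 4P; Qs = 4P − 78.
Without the tax, 554 − 4P = 4P − 78 gives 8P = 632, so P* = £79 and Q* = 238.
With the tax collected from consumers, demand (in seller-price terms) shifts: Qd = 554 − 4(P + 10).
Solving gives Q = 218 with consumers paying £84 and producers receiving £74 (the £10 wedge).
Revenue = t · Q = 10 · 218 = £2180.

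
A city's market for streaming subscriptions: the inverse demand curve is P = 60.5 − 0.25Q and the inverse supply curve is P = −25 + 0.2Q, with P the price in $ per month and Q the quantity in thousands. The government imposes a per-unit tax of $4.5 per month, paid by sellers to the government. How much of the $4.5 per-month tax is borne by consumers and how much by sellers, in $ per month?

Inverting to Q(P) form: Qd = 242 − 4P; Qs = 5P + 125.
Without the tax, 242 − 4P = 5P + 125 gives 9P = 117, so P* = $13 and Q* = 190.
With the tax collected from sellers, supply shifts: Qs = 5(P − 4.5) + 125.
Solving gives Q = 180 with consumers paying $15.5 and sellers receiving $11 (the $4.5 wedge).
Burden on consumers: $2.5; on sellers: $2. (They sum to $4.5.)
The less price-elastic side of the market bears the larger share of a per-unit tax.

Consumers bear $2.5 per month; sellers bear $2 per month.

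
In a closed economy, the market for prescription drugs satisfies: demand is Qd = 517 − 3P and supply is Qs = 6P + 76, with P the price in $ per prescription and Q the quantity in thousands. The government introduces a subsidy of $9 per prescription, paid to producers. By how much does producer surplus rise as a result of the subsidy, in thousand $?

Producer surplus rises by $1137 thousand.

Without the subsidy, 517 − 3P = 6P + 76 gives 9P = 441, so P* = $49 and Q* = 370.
With a per-unit subsidy paid to producers, each receives P + 9 per unit sold, so supply becomes Qs = 6(P + 9) + 76.
New equilibrium: buyers pay $43, producers receive $52, Q = 388. (Wedge: Pb − Ps = −9.)
ΔPS is the trapezoid between Q = 388 and Q = 370 of height $3: ½ · (370 + 388) · 3 = $1137.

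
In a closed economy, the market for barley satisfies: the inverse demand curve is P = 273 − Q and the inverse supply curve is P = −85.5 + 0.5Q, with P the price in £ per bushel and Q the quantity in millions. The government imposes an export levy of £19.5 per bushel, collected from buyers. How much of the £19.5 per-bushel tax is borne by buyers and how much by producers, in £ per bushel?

Buyers bear £13 per bushel; producers bear £6.5 per bushel.

Inverting to Q(P) form: Qd = 273 − P; Qs = 2P + 171.
Without the tax, 273 − P = 2P + 171 gives 3P = 102, so P* = £34 and Q* = 239.
With the tax collected from buyers, demand (in seller-price terms) shifts: Qd = 273 − (P + 19.5).
Solving gives Q = 226 with buyers paying £47 and producers receiving £27.5 (the £19.5 wedge).
Burden on buyers: £13; on producers: £6.5. (They sum to £19.5.)
The less price-elastic side of the market bears the larger share of a per-unit tax.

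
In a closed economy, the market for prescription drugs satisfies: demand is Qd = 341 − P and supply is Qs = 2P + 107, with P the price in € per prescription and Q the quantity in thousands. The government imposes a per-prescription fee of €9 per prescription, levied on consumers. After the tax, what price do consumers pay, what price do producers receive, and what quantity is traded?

Consumers pay €84; producers receive €75; quantity = 257.

Before the tax: set 341 − P = 2P + 107 → P* = €78, Q* = 263.
With the tax collected from consumers, demand (in seller-price terms) shifts: Qd = 341 − (P + 9).
New equilibrium: consumers pay €84, producers receive €75, Q = 257. (Wedge: Pb − Ps = 9.)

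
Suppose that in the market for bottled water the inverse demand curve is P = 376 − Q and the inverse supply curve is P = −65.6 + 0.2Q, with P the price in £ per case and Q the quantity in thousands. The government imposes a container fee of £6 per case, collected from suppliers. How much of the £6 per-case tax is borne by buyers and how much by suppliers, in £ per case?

Buyers bear £5 per case; suppliers bear £1 per case.

Rewrite in direct form: Qd = 376 − P and Qs = 5P + 328.
Before the tax: set 376 − P = 5P + 328 → P* = £8, Q* = 368.
With the tax collected from suppliers, supply shifts: Qs = 5(P − 6) + 328.
New equilibrium: buyers pay £13, suppliers receive £7, Q = 363. (Wedge: Pb − Ps = 6.)
Burden on buyers: £5; on suppliers: £1. (They sum to £6.)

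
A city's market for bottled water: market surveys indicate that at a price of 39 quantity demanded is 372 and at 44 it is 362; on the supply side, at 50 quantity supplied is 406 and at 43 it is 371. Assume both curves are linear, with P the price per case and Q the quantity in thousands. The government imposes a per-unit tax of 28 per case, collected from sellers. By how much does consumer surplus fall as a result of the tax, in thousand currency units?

Demand slope: (362 − 372)/(44 − 39) = -2, so Qd = 450 − 2P.
Supply slope: (371 − 406)/(43 − 50) = 5, so Qs = 5P + 156.
Without the tax, 450 − 2P = 5P + 156 gives 7P = 294, so P* = 42 and Q* = 366.
With the tax collected from sellers, supply shifts: Qs = 5(P − 28) + 156.
Solving gives Q = 326 with consumers paying 62 and sellers receiving 34 (the 28 wedge).
ΔCS is the trapezoid between Q = 326 and Q = 366 of height 20: ½ · (366 + 326) · 20 = 6920.

Consumer surplus falls by 6920 thousand.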